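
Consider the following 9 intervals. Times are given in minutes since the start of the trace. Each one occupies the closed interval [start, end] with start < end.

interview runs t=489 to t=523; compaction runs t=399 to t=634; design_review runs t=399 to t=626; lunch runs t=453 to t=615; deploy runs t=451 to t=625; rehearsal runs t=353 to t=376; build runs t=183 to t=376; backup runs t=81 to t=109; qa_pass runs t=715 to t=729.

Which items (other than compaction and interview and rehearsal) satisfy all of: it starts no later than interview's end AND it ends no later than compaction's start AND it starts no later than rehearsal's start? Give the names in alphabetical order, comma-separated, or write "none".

Conditions: its start is no later than interview's end (X.start <= t=523) AND its end is no later than compaction's start (X.end <= t=399) AND its start is no later than rehearsal's start (X.start <= t=353).
backup: start t=81 <= t=523? ✓; end t=109 <= t=399? ✓; start t=81 <= t=353? ✓ → yes.
build: start t=183 <= t=523? ✓; end t=376 <= t=399? ✓; start t=183 <= t=353? ✓ → yes.
deploy: start t=451 <= t=523? ✓; end t=625 <= t=399? ✗; start t=451 <= t=353? ✗ → no.
design_review: start t=399 <= t=523? ✓; end t=626 <= t=399? ✗; start t=399 <= t=353? ✗ → no.
lunch: start t=453 <= t=523? ✓; end t=615 <= t=399? ✗; start t=453 <= t=353? ✗ → no.
qa_pass: start t=715 <= t=523? ✗; end t=729 <= t=399? ✗; start t=715 <= t=353? ✗ → no.
Result: backup, build.

backup, build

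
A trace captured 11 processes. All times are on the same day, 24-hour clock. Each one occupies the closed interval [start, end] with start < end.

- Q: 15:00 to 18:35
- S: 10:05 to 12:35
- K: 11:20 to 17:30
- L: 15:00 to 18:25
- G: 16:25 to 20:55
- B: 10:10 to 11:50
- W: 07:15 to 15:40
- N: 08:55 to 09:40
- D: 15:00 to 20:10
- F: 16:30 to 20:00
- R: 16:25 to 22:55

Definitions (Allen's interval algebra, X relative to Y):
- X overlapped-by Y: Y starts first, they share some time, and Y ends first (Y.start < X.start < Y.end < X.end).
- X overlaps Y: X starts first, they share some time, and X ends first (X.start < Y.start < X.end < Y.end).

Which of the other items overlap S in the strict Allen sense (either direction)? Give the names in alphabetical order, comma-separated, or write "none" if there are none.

K

Target S = [10:05, 12:35].
B [10:10, 11:50] → during → no.
D [15:00, 20:10] → after → no.
F [16:30, 20:00] → after → no.
G [16:25, 20:55] → after → no.
K [11:20, 17:30] → overlapped-by → yes.
L [15:00, 18:25] → after → no.
N [08:55, 09:40] → before → no.
Q [15:00, 18:35] → after → no.
R [16:25, 22:55] → after → no.
W [07:15, 15:40] → contains → no.
Result: K.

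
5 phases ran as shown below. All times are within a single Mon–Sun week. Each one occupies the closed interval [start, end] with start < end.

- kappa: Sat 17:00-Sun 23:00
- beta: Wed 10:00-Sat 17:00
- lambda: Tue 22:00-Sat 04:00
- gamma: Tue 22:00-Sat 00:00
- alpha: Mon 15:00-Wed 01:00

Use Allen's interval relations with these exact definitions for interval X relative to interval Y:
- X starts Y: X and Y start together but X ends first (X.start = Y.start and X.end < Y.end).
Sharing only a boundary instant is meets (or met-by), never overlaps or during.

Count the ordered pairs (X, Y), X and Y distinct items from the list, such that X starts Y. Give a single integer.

1

Checking all 20 ordered pairs for relation 'starts'; matching pairs in alphabetical order:
(gamma, lambda): gamma starts lambda ✓
Count: 1.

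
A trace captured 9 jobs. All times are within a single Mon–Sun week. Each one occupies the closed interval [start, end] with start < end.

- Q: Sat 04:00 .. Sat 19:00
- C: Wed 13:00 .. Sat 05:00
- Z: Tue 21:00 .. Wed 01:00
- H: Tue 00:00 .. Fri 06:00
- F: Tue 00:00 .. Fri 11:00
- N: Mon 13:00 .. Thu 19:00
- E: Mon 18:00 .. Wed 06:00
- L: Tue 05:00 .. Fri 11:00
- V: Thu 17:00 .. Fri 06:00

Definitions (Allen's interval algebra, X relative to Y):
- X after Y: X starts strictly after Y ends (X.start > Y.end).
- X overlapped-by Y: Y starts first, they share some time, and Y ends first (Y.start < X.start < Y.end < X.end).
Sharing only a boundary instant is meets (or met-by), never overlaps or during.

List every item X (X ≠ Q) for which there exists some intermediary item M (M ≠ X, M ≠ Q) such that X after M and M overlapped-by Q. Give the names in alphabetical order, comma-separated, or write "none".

Target Q = [Sat 04:00, Sat 19:00].
Intermediaries M with M overlapped-by Q: none.
Union: none.

none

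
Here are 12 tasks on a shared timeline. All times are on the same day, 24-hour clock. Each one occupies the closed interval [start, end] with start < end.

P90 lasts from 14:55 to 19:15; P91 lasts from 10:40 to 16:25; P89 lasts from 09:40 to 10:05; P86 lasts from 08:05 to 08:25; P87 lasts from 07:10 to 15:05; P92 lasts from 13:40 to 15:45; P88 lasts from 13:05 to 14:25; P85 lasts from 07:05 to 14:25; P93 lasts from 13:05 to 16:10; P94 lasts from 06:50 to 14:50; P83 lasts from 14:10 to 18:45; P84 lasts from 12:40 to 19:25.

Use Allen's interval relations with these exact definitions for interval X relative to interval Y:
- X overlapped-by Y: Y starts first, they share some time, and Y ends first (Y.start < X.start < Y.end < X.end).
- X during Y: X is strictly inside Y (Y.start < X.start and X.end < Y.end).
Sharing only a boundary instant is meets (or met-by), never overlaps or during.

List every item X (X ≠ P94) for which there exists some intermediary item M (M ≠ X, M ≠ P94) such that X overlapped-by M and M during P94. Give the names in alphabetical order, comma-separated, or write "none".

P83, P84, P87, P91, P92, P93

Target P94 = [06:50, 14:50].
Intermediaries M with M during P94: P85, P86, P88, P89.
Via P85 — items with X overlapped-by P85: P83, P84, P87, P91, P92, P93.
Via P86 — items with X overlapped-by P86: none.
Via P88 — items with X overlapped-by P88: P83, P92.
Via P89 — items with X overlapped-by P89: none.
Union: P83, P84, P87, P91, P92, P93.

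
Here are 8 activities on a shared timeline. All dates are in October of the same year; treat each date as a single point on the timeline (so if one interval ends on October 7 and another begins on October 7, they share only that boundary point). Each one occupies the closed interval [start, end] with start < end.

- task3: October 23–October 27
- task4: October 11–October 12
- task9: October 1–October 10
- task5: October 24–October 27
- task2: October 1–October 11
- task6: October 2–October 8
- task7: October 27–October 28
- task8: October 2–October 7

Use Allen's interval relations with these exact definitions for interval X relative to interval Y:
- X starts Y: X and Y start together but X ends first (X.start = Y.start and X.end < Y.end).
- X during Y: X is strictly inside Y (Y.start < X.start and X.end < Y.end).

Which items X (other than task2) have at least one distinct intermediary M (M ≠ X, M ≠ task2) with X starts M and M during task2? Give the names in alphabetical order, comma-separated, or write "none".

Target task2 = [October 1, October 11].
Intermediaries M with M during task2: task6, task8.
Via task6 — items with X starts task6: task8.
Via task8 — items with X starts task8: none.
Union: task8.

task8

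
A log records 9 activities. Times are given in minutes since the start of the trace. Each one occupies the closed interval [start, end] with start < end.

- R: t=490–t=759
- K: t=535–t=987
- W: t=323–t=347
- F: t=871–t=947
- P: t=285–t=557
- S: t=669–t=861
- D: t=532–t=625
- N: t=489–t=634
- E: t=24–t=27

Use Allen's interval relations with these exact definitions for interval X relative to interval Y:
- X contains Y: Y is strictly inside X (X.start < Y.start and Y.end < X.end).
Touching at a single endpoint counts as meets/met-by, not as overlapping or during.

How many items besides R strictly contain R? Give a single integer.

Target R = [t=490, t=759].
D [t=532, t=625] → during → no.
E [t=24, t=27] → before → no.
F [t=871, t=947] → after → no.
K [t=535, t=987] → overlapped-by → no.
N [t=489, t=634] → overlaps → no.
P [t=285, t=557] → overlaps → no.
S [t=669, t=861] → overlapped-by → no.
W [t=323, t=347] → before → no.
Total: 0.

0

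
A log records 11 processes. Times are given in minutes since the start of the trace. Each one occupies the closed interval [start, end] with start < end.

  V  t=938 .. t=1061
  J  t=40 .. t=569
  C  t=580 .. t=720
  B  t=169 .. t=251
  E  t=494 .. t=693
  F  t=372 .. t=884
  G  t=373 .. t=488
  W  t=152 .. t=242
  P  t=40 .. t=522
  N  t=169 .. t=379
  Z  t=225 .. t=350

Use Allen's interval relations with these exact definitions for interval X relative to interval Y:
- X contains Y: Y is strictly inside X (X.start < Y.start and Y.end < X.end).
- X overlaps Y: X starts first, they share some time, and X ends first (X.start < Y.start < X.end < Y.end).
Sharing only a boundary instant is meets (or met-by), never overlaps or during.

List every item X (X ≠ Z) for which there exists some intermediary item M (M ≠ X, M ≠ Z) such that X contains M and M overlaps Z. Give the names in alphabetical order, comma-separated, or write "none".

Target Z = [t=225, t=350].
Intermediaries M with M overlaps Z: B, W.
Via B — items with X contains B: J, P.
Via W — items with X contains W: J, P.
Union: J, P.

J, P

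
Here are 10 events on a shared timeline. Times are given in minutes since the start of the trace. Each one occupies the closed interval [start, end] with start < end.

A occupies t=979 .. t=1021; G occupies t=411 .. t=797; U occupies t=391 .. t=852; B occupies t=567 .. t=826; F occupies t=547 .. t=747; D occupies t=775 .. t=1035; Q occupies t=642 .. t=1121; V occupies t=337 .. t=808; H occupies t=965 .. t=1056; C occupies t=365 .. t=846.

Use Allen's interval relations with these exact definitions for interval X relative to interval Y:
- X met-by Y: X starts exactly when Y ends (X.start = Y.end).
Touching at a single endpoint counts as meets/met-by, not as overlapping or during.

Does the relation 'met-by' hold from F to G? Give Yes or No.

F = [t=547, t=747], G = [t=411, t=797].
Actual relation of F to G: during.
Asked whether 'met-by' holds → No.

No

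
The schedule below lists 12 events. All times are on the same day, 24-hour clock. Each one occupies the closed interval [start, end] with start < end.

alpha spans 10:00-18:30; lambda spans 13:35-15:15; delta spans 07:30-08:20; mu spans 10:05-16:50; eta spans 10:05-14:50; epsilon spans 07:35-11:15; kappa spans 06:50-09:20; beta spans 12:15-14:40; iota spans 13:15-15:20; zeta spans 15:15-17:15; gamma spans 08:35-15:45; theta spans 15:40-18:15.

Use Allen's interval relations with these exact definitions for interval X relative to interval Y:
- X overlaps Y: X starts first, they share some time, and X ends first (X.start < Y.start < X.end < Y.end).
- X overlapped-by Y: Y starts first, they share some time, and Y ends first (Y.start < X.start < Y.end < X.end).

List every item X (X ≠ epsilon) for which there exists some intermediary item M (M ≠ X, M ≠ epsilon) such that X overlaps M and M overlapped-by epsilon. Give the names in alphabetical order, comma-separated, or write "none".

Target epsilon = [07:35, 11:15].
Intermediaries M with M overlapped-by epsilon: alpha, eta, gamma, mu.
Via alpha — items with X overlaps alpha: gamma.
Via eta — items with X overlaps eta: none.
Via gamma — items with X overlaps gamma: kappa.
Via mu — items with X overlaps mu: gamma.
Union: gamma, kappa.

gamma, kappa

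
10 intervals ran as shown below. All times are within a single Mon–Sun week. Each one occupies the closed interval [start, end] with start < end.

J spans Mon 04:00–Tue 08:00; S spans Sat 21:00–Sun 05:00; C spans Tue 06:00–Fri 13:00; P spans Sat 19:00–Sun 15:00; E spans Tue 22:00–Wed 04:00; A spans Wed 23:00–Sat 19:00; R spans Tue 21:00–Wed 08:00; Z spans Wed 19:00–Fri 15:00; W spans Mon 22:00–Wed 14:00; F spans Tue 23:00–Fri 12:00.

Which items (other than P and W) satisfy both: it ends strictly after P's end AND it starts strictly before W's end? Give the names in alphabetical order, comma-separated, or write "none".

Conditions: its end is strictly after P's end (X.end > Sun 15:00) AND its start is strictly before W's end (X.start < Wed 14:00).
A: end Sat 19:00 > Sun 15:00? ✗; start Wed 23:00 < Wed 14:00? ✗ → no.
C: end Fri 13:00 > Sun 15:00? ✗; start Tue 06:00 < Wed 14:00? ✓ → no.
E: end Wed 04:00 > Sun 15:00? ✗; start Tue 22:00 < Wed 14:00? ✓ → no.
F: end Fri 12:00 > Sun 15:00? ✗; start Tue 23:00 < Wed 14:00? ✓ → no.
J: end Tue 08:00 > Sun 15:00? ✗; start Mon 04:00 < Wed 14:00? ✓ → no.
R: end Wed 08:00 > Sun 15:00? ✗; start Tue 21:00 < Wed 14:00? ✓ → no.
S: end Sun 05:00 > Sun 15:00? ✗; start Sat 21:00 < Wed 14:00? ✗ → no.
Z: end Fri 15:00 > Sun 15:00? ✗; start Wed 19:00 < Wed 14:00? ✗ → no.
Result: none.

none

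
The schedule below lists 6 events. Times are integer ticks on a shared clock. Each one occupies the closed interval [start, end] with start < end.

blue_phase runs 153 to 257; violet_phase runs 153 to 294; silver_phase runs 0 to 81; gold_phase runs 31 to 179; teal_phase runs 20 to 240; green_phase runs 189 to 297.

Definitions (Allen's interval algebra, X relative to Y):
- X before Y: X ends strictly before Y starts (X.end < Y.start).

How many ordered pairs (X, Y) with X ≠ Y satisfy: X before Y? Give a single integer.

4

Checking all 30 ordered pairs for relation 'before'; matching pairs in alphabetical order:
(gold_phase, green_phase): gold_phase before green_phase ✓
(silver_phase, blue_phase): silver_phase before blue_phase ✓
(silver_phase, green_phase): silver_phase before green_phase ✓
(silver_phase, violet_phase): silver_phase before violet_phase ✓
Count: 4.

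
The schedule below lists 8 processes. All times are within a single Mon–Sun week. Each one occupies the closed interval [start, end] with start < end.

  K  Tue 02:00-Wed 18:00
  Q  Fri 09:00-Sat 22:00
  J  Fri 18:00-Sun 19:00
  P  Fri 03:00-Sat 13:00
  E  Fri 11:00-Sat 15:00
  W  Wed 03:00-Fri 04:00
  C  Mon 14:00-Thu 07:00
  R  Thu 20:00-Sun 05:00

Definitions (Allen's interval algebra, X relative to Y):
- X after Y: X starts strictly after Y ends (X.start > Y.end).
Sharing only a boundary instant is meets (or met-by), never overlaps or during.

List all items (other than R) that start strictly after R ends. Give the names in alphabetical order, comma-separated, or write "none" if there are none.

none

Target R = [Thu 20:00, Sun 05:00].
C [Mon 14:00, Thu 07:00] → before → no.
E [Fri 11:00, Sat 15:00] → during → no.
J [Fri 18:00, Sun 19:00] → overlapped-by → no.
K [Tue 02:00, Wed 18:00] → before → no.
P [Fri 03:00, Sat 13:00] → during → no.
Q [Fri 09:00, Sat 22:00] → during → no.
W [Wed 03:00, Fri 04:00] → overlaps → no.
Result: none.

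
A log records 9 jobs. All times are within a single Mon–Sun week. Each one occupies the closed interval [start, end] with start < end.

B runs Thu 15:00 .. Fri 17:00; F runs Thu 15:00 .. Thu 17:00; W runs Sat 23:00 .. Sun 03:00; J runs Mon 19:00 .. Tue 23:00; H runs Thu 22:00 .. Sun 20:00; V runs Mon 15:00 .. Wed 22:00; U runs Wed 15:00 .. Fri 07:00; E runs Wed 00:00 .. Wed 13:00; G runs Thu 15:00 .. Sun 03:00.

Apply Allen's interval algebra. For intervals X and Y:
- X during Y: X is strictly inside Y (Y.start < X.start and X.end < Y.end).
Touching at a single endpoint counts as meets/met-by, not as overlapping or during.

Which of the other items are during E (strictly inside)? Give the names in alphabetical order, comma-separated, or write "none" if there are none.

Target E = [Wed 00:00, Wed 13:00].
B [Thu 15:00, Fri 17:00] → after → no.
F [Thu 15:00, Thu 17:00] → after → no.
G [Thu 15:00, Sun 03:00] → after → no.
H [Thu 22:00, Sun 20:00] → after → no.
J [Mon 19:00, Tue 23:00] → before → no.
U [Wed 15:00, Fri 07:00] → after → no.
V [Mon 15:00, Wed 22:00] → contains → no.
W [Sat 23:00, Sun 03:00] → after → no.
Result: none.

none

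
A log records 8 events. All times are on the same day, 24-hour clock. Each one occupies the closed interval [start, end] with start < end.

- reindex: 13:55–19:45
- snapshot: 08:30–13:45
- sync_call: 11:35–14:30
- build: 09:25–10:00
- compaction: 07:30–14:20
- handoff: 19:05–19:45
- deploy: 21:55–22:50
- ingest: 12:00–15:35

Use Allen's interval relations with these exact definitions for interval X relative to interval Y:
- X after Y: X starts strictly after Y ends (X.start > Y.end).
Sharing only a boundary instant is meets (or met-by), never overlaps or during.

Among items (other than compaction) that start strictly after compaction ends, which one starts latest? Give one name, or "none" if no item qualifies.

deploy

Target compaction = [07:30, 14:20].
build [09:25, 10:00] → during → excluded.
deploy [21:55, 22:50] → after → candidate.
handoff [19:05, 19:45] → after → candidate.
ingest [12:00, 15:35] → overlapped-by → excluded.
reindex [13:55, 19:45] → overlapped-by → excluded.
snapshot [08:30, 13:45] → during → excluded.
sync_call [11:35, 14:30] → overlapped-by → excluded.
Among candidates, latest start is 21:55 → deploy.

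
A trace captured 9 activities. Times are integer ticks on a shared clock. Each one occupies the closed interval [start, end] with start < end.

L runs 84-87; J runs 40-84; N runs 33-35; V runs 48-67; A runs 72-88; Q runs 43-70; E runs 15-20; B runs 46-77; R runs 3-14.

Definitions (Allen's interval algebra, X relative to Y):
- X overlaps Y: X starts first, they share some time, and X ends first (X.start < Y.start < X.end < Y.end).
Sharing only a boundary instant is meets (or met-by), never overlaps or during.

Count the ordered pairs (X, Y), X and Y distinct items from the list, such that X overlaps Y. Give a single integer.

3

Checking all 72 ordered pairs for relation 'overlaps'; matching pairs in alphabetical order:
(B, A): B overlaps A ✓
(J, A): J overlaps A ✓
(Q, B): Q overlaps B ✓
Count: 3.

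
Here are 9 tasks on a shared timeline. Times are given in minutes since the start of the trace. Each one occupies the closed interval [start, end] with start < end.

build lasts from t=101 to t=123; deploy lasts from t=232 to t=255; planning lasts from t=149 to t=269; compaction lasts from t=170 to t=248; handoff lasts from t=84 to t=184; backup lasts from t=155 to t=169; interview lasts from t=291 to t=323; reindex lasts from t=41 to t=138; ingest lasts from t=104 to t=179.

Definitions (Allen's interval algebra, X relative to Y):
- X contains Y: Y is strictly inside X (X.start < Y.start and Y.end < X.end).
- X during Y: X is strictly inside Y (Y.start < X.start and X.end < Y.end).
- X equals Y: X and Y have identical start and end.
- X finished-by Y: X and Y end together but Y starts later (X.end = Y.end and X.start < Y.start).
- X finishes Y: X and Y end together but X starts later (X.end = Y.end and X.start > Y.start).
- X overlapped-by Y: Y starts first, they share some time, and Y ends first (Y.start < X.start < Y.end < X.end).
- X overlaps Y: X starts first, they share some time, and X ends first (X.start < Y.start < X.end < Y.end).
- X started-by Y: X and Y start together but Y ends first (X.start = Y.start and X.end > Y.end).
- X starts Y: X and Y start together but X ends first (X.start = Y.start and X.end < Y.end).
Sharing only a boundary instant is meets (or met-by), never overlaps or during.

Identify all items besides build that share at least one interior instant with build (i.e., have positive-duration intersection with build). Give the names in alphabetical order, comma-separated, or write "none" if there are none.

Target build = [t=101, t=123].
backup [t=155, t=169] → after → no.
compaction [t=170, t=248] → after → no.
deploy [t=232, t=255] → after → no.
handoff [t=84, t=184] → contains → yes.
ingest [t=104, t=179] → overlapped-by → yes.
interview [t=291, t=323] → after → no.
planning [t=149, t=269] → after → no.
reindex [t=41, t=138] → contains → yes.
Result: handoff, ingest, reindex.

handoff, ingest, reindex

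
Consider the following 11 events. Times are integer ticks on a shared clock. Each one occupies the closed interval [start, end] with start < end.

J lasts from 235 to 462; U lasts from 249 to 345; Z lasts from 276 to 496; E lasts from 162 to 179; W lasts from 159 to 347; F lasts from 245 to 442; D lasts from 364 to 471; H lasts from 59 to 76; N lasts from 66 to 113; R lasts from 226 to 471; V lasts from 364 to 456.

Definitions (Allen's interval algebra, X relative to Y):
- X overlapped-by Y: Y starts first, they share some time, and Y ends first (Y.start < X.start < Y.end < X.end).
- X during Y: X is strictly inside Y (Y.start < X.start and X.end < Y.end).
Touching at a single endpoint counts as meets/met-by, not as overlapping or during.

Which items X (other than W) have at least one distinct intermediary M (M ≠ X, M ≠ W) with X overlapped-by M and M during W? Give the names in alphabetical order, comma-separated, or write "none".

Z

Target W = [159, 347].
Intermediaries M with M during W: E, U.
Via E — items with X overlapped-by E: none.
Via U — items with X overlapped-by U: Z.
Union: Z.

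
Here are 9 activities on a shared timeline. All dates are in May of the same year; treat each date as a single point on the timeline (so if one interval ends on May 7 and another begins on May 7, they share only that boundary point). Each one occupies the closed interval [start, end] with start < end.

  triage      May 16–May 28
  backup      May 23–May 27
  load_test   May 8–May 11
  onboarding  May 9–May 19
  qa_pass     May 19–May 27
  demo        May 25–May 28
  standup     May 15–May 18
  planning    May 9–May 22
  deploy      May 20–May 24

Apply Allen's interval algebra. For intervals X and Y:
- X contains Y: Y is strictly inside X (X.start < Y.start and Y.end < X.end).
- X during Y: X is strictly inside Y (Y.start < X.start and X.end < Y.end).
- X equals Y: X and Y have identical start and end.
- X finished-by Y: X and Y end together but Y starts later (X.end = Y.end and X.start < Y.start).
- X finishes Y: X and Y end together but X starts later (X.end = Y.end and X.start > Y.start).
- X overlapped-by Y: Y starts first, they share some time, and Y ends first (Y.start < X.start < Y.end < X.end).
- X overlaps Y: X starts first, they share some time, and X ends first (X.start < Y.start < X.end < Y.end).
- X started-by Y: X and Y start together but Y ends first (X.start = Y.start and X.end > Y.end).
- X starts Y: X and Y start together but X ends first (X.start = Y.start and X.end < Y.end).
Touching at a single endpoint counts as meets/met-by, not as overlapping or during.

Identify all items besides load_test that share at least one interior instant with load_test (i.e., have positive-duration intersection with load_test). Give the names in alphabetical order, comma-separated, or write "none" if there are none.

onboarding, planning

Target load_test = [May 8, May 11].
backup [May 23, May 27] → after → no.
demo [May 25, May 28] → after → no.
deploy [May 20, May 24] → after → no.
onboarding [May 9, May 19] → overlapped-by → yes.
planning [May 9, May 22] → overlapped-by → yes.
qa_pass [May 19, May 27] → after → no.
standup [May 15, May 18] → after → no.
triage [May 16, May 28] → after → no.
Result: onboarding, planning.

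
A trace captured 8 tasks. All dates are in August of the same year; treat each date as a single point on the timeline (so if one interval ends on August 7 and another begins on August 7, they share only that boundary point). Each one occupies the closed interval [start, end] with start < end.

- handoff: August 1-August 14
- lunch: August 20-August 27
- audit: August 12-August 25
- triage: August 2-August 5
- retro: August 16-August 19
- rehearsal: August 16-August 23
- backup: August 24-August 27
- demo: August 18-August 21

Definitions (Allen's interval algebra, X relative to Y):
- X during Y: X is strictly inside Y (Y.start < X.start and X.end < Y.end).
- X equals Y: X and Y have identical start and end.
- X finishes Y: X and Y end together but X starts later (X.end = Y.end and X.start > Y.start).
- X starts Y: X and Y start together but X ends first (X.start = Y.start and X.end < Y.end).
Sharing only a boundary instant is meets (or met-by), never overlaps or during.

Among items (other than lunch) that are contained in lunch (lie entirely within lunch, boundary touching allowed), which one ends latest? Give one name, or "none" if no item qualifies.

backup

Target lunch = [August 20, August 27].
audit [August 12, August 25] → overlaps → excluded.
backup [August 24, August 27] → finishes → candidate.
demo [August 18, August 21] → overlaps → excluded.
handoff [August 1, August 14] → before → excluded.
rehearsal [August 16, August 23] → overlaps → excluded.
retro [August 16, August 19] → before → excluded.
triage [August 2, August 5] → before → excluded.
Among candidates, latest end is August 27 → backup.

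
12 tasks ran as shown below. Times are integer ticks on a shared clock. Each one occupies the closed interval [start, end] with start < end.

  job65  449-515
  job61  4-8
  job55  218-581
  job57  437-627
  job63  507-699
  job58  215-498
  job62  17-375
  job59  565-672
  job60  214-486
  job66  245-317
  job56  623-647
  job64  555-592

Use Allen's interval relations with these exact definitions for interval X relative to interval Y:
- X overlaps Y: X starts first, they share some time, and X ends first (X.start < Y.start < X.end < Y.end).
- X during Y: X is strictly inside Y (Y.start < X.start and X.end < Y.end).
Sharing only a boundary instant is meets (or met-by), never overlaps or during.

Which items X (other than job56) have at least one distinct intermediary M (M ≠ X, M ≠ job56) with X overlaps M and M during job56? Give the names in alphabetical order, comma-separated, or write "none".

none

Target job56 = [623, 647].
Intermediaries M with M during job56: none.
Union: none.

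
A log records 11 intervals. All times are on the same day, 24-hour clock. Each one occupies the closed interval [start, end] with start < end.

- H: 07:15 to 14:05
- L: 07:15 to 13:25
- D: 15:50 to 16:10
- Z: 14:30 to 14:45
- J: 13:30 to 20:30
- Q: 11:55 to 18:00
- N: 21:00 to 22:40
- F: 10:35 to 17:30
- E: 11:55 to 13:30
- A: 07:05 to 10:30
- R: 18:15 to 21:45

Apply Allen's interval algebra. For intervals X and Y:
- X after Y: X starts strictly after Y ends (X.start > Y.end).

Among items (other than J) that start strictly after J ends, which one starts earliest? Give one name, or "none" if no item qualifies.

Target J = [13:30, 20:30].
A [07:05, 10:30] → before → excluded.
D [15:50, 16:10] → during → excluded.
E [11:55, 13:30] → meets → excluded.
F [10:35, 17:30] → overlaps → excluded.
H [07:15, 14:05] → overlaps → excluded.
L [07:15, 13:25] → before → excluded.
N [21:00, 22:40] → after → candidate.
Q [11:55, 18:00] → overlaps → excluded.
R [18:15, 21:45] → overlapped-by → excluded.
Z [14:30, 14:45] → during → excluded.
Among candidates, earliest start is 21:00 → N.

N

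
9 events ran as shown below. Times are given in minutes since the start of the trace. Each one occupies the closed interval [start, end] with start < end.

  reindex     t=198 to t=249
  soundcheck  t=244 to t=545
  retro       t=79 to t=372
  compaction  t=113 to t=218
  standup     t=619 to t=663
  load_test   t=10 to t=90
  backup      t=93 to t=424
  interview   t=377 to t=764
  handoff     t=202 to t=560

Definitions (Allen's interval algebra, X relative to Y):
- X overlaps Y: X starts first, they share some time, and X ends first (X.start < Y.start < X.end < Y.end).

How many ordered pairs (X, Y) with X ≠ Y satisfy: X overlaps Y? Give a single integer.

Checking all 72 ordered pairs for relation 'overlaps'; matching pairs in alphabetical order:
(backup, handoff): backup overlaps handoff ✓
(backup, interview): backup overlaps interview ✓
(backup, soundcheck): backup overlaps soundcheck ✓
(compaction, handoff): compaction overlaps handoff ✓
(compaction, reindex): compaction overlaps reindex ✓
(handoff, interview): handoff overlaps interview ✓
(load_test, retro): load_test overlaps retro ✓
(reindex, handoff): reindex overlaps handoff ✓
(reindex, soundcheck): reindex overlaps soundcheck ✓
(retro, backup): retro overlaps backup ✓
(retro, handoff): retro overlaps handoff ✓
(retro, soundcheck): retro overlaps soundcheck ✓
(soundcheck, interview): soundcheck overlaps interview ✓
Count: 13.

13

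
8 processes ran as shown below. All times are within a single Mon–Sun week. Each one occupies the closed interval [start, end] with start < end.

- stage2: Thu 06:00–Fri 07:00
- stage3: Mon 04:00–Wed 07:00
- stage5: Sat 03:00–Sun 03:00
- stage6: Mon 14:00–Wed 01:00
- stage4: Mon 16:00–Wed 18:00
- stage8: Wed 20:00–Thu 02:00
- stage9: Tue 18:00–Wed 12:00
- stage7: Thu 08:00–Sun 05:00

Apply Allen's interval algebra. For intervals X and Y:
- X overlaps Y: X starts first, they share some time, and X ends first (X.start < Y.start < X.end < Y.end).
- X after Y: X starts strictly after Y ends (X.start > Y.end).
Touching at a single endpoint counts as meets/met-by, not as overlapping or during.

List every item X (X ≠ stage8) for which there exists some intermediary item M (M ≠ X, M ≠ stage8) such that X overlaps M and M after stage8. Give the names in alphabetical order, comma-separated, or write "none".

Target stage8 = [Wed 20:00, Thu 02:00].
Intermediaries M with M after stage8: stage2, stage5, stage7.
Via stage2 — items with X overlaps stage2: none.
Via stage5 — items with X overlaps stage5: none.
Via stage7 — items with X overlaps stage7: stage2.
Union: stage2.

stage2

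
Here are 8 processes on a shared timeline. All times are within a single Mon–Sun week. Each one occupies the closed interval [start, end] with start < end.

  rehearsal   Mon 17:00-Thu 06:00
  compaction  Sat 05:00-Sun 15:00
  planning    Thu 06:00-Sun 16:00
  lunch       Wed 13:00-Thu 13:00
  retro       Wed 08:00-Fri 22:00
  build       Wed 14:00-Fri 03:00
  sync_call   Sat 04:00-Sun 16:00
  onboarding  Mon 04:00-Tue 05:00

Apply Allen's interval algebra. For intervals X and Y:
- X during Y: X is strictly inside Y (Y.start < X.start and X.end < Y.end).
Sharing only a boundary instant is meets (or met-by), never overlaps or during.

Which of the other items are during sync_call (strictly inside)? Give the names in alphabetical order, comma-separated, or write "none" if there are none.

compaction

Target sync_call = [Sat 04:00, Sun 16:00].
build [Wed 14:00, Fri 03:00] → before → no.
compaction [Sat 05:00, Sun 15:00] → during → yes.
lunch [Wed 13:00, Thu 13:00] → before → no.
onboarding [Mon 04:00, Tue 05:00] → before → no.
planning [Thu 06:00, Sun 16:00] → finished-by → no.
rehearsal [Mon 17:00, Thu 06:00] → before → no.
retro [Wed 08:00, Fri 22:00] → before → no.
Result: compaction.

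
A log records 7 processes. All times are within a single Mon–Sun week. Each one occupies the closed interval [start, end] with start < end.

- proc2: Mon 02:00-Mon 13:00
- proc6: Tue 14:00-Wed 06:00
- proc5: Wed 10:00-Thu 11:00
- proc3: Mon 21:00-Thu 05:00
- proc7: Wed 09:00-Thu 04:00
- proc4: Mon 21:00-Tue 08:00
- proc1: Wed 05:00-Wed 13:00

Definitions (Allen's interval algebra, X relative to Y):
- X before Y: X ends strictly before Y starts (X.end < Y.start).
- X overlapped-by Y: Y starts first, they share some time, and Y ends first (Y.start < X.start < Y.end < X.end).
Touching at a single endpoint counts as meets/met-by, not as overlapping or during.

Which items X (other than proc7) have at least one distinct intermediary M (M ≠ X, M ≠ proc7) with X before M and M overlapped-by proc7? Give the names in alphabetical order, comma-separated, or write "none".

proc2, proc4, proc6

Target proc7 = [Wed 09:00, Thu 04:00].
Intermediaries M with M overlapped-by proc7: proc5.
Via proc5 — items with X before proc5: proc2, proc4, proc6.
Union: proc2, proc4, proc6.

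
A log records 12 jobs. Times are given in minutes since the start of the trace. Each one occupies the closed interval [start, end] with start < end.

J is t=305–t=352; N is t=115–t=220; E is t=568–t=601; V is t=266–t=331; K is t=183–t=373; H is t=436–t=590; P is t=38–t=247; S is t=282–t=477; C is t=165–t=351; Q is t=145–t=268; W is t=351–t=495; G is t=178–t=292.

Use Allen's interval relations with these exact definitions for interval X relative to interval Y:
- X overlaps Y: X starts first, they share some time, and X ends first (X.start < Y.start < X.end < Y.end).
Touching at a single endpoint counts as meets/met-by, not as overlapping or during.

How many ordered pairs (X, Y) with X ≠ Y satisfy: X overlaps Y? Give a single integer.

27

Checking all 132 ordered pairs for relation 'overlaps'; matching pairs in alphabetical order:
(C, J): C overlaps J ✓
(C, K): C overlaps K ✓
(C, S): C overlaps S ✓
(G, K): G overlaps K ✓
(G, S): G overlaps S ✓
(G, V): G overlaps V ✓
(H, E): H overlaps E ✓
(J, W): J overlaps W ✓
(K, S): K overlaps S ✓
(K, W): K overlaps W ✓
(N, C): N overlaps C ✓
(N, G): N overlaps G ✓
(N, K): N overlaps K ✓
(N, Q): N overlaps Q ✓
(P, C): P overlaps C ✓
(P, G): P overlaps G ✓
(P, K): P overlaps K ✓
(P, Q): P overlaps Q ✓
(Q, C): Q overlaps C ✓
(Q, G): Q overlaps G ✓
(Q, K): Q overlaps K ✓
(Q, V): Q overlaps V ✓
(S, H): S overlaps H ✓
(S, W): S overlaps W ✓
... plus 3 further pairs not listed.
Count: 27.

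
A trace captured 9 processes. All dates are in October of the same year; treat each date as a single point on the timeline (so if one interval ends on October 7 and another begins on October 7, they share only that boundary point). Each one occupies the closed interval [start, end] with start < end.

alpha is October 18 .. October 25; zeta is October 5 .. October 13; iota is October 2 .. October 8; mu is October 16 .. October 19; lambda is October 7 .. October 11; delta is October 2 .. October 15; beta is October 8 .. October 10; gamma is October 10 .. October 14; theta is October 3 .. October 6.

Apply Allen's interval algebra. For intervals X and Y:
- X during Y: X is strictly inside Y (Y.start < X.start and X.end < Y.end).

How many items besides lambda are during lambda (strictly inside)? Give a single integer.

Target lambda = [October 7, October 11].
alpha [October 18, October 25] → after → no.
beta [October 8, October 10] → during → counts.
delta [October 2, October 15] → contains → no.
gamma [October 10, October 14] → overlapped-by → no.
iota [October 2, October 8] → overlaps → no.
mu [October 16, October 19] → after → no.
theta [October 3, October 6] → before → no.
zeta [October 5, October 13] → contains → no.
Total: 1.

1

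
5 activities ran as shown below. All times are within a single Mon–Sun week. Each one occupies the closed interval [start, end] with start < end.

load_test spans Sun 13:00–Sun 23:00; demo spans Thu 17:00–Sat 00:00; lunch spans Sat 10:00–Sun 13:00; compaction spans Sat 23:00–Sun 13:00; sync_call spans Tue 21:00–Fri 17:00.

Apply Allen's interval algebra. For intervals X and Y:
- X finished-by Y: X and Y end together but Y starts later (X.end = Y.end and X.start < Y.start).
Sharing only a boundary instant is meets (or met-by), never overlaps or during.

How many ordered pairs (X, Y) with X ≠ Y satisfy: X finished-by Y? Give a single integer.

1

Checking all 20 ordered pairs for relation 'finished-by'; matching pairs in alphabetical order:
(lunch, compaction): lunch finished-by compaction ✓
Count: 1.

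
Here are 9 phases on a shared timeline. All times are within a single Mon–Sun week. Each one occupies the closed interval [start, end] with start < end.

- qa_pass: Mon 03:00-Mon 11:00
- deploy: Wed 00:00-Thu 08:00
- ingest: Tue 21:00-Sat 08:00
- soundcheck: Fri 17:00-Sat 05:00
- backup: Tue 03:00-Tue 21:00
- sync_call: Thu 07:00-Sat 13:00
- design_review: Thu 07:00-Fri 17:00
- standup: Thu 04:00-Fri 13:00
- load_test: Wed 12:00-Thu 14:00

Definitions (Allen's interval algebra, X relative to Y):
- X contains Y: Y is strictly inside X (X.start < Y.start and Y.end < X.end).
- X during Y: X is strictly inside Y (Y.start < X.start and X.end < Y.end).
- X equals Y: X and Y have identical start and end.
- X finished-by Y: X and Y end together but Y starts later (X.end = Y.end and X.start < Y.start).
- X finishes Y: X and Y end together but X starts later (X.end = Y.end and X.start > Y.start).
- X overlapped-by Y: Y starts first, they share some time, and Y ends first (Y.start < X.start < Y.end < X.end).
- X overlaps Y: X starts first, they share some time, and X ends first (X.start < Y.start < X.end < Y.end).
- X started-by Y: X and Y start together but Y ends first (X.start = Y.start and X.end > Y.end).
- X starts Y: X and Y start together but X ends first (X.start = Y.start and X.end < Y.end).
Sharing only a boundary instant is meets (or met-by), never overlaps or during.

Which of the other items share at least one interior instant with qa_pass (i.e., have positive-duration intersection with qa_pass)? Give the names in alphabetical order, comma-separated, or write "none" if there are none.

none

Target qa_pass = [Mon 03:00, Mon 11:00].
backup [Tue 03:00, Tue 21:00] → after → no.
deploy [Wed 00:00, Thu 08:00] → after → no.
design_review [Thu 07:00, Fri 17:00] → after → no.
ingest [Tue 21:00, Sat 08:00] → after → no.
load_test [Wed 12:00, Thu 14:00] → after → no.
soundcheck [Fri 17:00, Sat 05:00] → after → no.
standup [Thu 04:00, Fri 13:00] → after → no.
sync_call [Thu 07:00, Sat 13:00] → after → no.
Result: none.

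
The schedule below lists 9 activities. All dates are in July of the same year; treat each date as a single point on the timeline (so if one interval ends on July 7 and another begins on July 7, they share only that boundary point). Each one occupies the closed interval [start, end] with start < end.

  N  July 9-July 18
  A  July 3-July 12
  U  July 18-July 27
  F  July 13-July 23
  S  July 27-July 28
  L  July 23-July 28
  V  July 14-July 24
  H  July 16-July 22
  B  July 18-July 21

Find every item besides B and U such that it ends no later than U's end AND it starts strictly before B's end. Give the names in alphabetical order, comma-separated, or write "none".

Conditions: its end is no later than U's end (X.end <= July 27) AND its start is strictly before B's end (X.start < July 21).
A: end July 12 <= July 27? ✓; start July 3 < July 21? ✓ → yes.
F: end July 23 <= July 27? ✓; start July 13 < July 21? ✓ → yes.
H: end July 22 <= July 27? ✓; start July 16 < July 21? ✓ → yes.
L: end July 28 <= July 27? ✗; start July 23 < July 21? ✗ → no.
N: end July 18 <= July 27? ✓; start July 9 < July 21? ✓ → yes.
S: end July 28 <= July 27? ✗; start July 27 < July 21? ✗ → no.
V: end July 24 <= July 27? ✓; start July 14 < July 21? ✓ → yes.
Result: A, F, H, N, V.

A, F, H, N, V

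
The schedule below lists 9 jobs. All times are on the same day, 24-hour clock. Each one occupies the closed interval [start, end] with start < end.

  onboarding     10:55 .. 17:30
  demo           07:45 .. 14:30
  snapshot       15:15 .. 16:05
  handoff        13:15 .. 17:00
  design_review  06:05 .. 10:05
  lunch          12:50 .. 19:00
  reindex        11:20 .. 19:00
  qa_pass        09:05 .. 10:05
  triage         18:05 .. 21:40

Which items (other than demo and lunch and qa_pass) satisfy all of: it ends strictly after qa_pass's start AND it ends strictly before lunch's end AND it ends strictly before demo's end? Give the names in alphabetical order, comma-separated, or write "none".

design_review

Conditions: its end is strictly after qa_pass's start (X.end > 09:05) AND its end is strictly before lunch's end (X.end < 19:00) AND its end is strictly before demo's end (X.end < 14:30).
design_review: end 10:05 > 09:05? ✓; end 10:05 < 19:00? ✓; end 10:05 < 14:30? ✓ → yes.
handoff: end 17:00 > 09:05? ✓; end 17:00 < 19:00? ✓; end 17:00 < 14:30? ✗ → no.
onboarding: end 17:30 > 09:05? ✓; end 17:30 < 19:00? ✓; end 17:30 < 14:30? ✗ → no.
reindex: end 19:00 > 09:05? ✓; end 19:00 < 19:00? ✗; end 19:00 < 14:30? ✗ → no.
snapshot: end 16:05 > 09:05? ✓; end 16:05 < 19:00? ✓; end 16:05 < 14:30? ✗ → no.
triage: end 21:40 > 09:05? ✓; end 21:40 < 19:00? ✗; end 21:40 < 14:30? ✗ → no.
Result: design_review.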